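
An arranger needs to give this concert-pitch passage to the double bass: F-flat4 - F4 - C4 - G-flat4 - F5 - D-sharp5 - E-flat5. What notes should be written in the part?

The double bass sounds a perfect octave below written, so the written part must be a perfect octave above concert — transpose each note up.
Fb4 → Fb5
F4 → F5
C4 → C5
Gb4 → Gb5
F5 → F6
D#5 → D#6
Eb5 → Eb6

Fb5 F5 C5 Gb5 F6 D#6 Eb6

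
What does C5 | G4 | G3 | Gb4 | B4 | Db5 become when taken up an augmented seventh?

B#5 F##5 F##4 F#5 A##5 C#6

C5 up an augmented seventh is B#5.
G4: a seventh up reaches F, and 12 semitones makes it F##5.
G3: a seventh up reaches F, and 12 semitones makes it F##4.
Gb4 up an augmented seventh is F#5.
B4 up an augmented seventh is A##5.
An augmented seventh up from Db5 gives C#6.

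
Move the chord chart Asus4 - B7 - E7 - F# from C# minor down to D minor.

Bbsus4 C7 F7 G

C# minor down to D minor is a major seventh; each chord root moves by that interval while the quality stays the same.
Asus4: root A down a major seventh → Bb, giving Bbsus4.
B7: root B down a major seventh → C, giving C7.
E7: root E down a major seventh → F, giving F7.
F#: root F# down a major seventh → G, giving G.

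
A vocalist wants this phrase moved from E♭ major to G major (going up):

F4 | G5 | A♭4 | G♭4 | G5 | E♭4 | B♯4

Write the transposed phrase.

A4 B5 C5 Bb4 B5 G4 D##5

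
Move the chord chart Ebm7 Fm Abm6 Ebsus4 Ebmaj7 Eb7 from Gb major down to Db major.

Bbm7 Cm Ebm6 Bbsus4 Bbmaj7 Bb7

Gb major down to Db major is a perfect fourth; each chord root moves by that interval while the quality stays the same.
Ebm7: root Eb down a perfect fourth → Bb, giving Bbm7.
Fm: root F down a perfect fourth → C, giving Cm.
Abm6: root Ab down a perfect fourth → Eb, giving Ebm6.
Ebsus4: root Eb down a perfect fourth → Bb, giving Bbsus4.
Ebmaj7: root Eb down a perfect fourth → Bb, giving Bbmaj7.
Eb7: root Eb down a perfect fourth → Bb, giving Bb7.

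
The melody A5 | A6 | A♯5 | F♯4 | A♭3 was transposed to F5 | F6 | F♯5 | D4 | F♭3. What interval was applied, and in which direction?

down a major third

From A5 to F5 is 3 letter names — a third of some quality.
F5 to A5 is 4 semitones, which makes it a major third; the second version is lower, so the direction is down.
Checking another pair — Ab3 → Fb3 — gives the same interval.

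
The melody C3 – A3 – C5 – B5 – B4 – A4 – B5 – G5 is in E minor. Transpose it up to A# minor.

F#3 D#4 F#5 E#6 E#5 D#5 E#6 C#6

From E up to A# is an augmented fourth; apply that to each pitch.
C3 gives F#3
A3 gives D#4
C5 gives F#5
B5 gives E#6
B4 gives E#5
A4 gives D#5
B5 gives E#6
G5 gives C#6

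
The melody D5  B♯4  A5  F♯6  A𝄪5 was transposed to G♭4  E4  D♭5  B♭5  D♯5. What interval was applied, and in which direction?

down an augmented fifth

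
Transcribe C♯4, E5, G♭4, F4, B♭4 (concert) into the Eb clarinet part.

Written C4 sounds as Eb4 on the Eb clarinet, so concert pitches are written a minor third down.
C#4 becomes A#3
E5 becomes C#5
Gb4 becomes Eb4
F4 becomes D4
Bb4 becomes G4

A#3 C#5 Eb4 D4 G4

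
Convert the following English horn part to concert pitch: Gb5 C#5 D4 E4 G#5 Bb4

The English horn sounds a perfect fifth below written, so transpose each written note down a perfect fifth.
Gb5 to Cb5
C#5 to F#4
D4 to G3
E4 to A3
G#5 to C#5
Bb4 to Eb4

Cb5 F#4 G3 A3 C#5 Eb4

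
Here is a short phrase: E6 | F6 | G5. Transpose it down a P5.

E6 becomes A5
F6 becomes Bb5
G5 becomes C5

A5 Bb5 C5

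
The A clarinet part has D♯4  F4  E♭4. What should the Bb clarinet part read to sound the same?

C##4 E4 D4

First find concert pitch: the A clarinet sounds a minor third below written, so D♯4 F4 E♭4 sounds B#3 D4 C4.
Then write for Bb clarinet: it sounds a major second below written, so the part must be a major second above concert.
B#3 → C##4
D4 → E4
C4 → D4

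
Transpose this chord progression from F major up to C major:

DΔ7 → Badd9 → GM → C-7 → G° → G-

AΔ7 F#add9 DM G-7 D° D-

F major up to C major is a perfect fifth; each chord root moves by that interval while the quality stays the same.
DΔ7: root D up a perfect fifth → A, giving AΔ7.
Badd9: root B up a perfect fifth → F#, giving F#add9.
GM: root G up a perfect fifth → D, giving DM.
C-7: root C up a perfect fifth → G, giving G-7.
G°: root G up a perfect fifth → D, giving D°.
G-: root G up a perfect fifth → D, giving D-.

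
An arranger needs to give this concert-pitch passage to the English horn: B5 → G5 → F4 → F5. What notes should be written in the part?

The English horn sounds a perfect fifth below written, so the written part must be a perfect fifth above concert — transpose each note up.
B5 becomes F#6
G5 becomes D6
F4 becomes C5
F5 becomes C6

F#6 D6 C5 C6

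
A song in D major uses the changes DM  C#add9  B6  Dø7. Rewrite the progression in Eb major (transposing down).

EbM Dadd9 C6 Ebø7

D major down to Eb major is a major seventh; each chord root moves by that interval while the quality stays the same.
DM: root D down a major seventh → Eb, giving EbM.
C#add9: root C# down a major seventh → D, giving Dadd9.
B6: root B down a major seventh → C, giving C6.
Dø7: root D down a major seventh → Eb, giving Ebø7.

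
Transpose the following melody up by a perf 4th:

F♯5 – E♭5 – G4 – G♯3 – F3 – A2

F#5 -> B5
Eb5 -> Ab5
G4 -> C5
G#3 -> C#4
F3 -> Bb3
A2 -> D3

B5 Ab5 C5 C#4 Bb3 D3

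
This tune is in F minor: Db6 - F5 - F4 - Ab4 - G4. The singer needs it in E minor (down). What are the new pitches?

F minor to E minor down is a minor second, so every note moves down by that interval.
Db6 → C6
F5 → E5
F4 → E4
Ab4 → G4
G4 → F#4

C6 E5 E4 G4 F#4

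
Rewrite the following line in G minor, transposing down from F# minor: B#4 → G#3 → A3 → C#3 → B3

C#4 A2 Bb2 D2 C3

From F# down to G is a major seventh; apply that to each pitch.
B#4 -> C#4
G#3 -> A2
A3 -> Bb2
C#3 -> D2
B3 -> C3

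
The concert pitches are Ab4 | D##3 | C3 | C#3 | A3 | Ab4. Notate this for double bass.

Written C4 sounds as C3 on the double bass, so concert pitches are written a perfect octave up.
Ab4 gives Ab5
D##3 gives D##4
C3 gives C4
C#3 gives C#4
A3 gives A4
Ab4 gives Ab5

Ab5 D##4 C4 C#4 A4 Ab5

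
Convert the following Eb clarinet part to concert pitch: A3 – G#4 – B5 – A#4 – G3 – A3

The Eb clarinet sounds a minor third above written, so transpose each written note up a minor third.
A3 gives C4
G#4 gives B4
B5 gives D6
A#4 gives C#5
G3 gives Bb3
A3 gives C4

C4 B4 D6 C#5 Bb3 C4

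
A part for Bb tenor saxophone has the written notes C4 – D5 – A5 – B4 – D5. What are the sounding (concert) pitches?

Bb2 C4 G4 A3 C4

The Bb tenor saxophone sounds a major ninth below written, so transpose each written note down a major ninth.
C4 → Bb2
D5 → C4
A5 → G4
B4 → A3
D5 → C4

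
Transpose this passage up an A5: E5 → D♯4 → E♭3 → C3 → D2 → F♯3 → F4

E5 to B#5
D#4 to A##4
Eb3 to B3
C3 to G#3
D2 to A#2
F#3 to C##4
F4 to C#5

B#5 A##4 B3 G#3 A#2 C##4 C#5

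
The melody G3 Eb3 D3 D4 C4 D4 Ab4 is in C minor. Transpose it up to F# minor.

From C up to F# is an augmented fourth; apply that to each pitch.
G3 to C#4
Eb3 to A3
D3 to G#3
D4 to G#4
C4 to F#4
D4 to G#4
Ab4 to D5

C#4 A3 G#3 G#4 F#4 G#4 D5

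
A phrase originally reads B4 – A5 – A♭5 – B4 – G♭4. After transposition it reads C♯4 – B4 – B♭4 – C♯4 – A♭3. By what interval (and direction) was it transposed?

down a minor seventh

From B4 to C#4 is 7 letter names — a seventh of some quality.
C#4 to B4 is 10 semitones, which makes it a minor seventh; the second version is lower, so the direction is down.
Checking another pair — Gb4 → Ab3 — gives the same interval.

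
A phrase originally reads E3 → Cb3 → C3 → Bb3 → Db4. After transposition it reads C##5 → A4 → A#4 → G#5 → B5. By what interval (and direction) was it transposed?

up an augmented thirteenth

Take the first pair: E3 → C##5. E to C spans 13 letter names, so the interval is some kind of thirteenth.
E3 to C##5 is 22 semitones, which makes it an augmented thirteenth; the second version is higher, so the direction is up.
Checking another pair — Db4 → B5 — gives the same interval.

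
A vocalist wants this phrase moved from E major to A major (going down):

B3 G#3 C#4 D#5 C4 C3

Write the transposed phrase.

E major to A major down is a perfect fifth, so every note moves down by that interval.
B3 becomes E3
G#3 becomes C#3
C#4 becomes F#3
D#5 becomes G#4
C4 becomes F3
C3 becomes F2

E3 C#3 F#3 G#4 F3 F2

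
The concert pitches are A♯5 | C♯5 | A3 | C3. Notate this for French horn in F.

E#6 G#5 E4 G3

The French horn in F sounds a perfect fifth below written, so the written part must be a perfect fifth above concert — transpose each note up.
A#5 to E#6
C#5 to G#5
A3 to E4
C3 to G3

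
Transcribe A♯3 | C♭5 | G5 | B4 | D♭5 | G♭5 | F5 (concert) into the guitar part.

Written C4 sounds as C3 on the guitar, so concert pitches are written a perfect octave up.
A#3 gives A#4
Cb5 gives Cb6
G5 gives G6
B4 gives B5
Db5 gives Db6
Gb5 gives Gb6
F5 gives F6

A#4 Cb6 G6 B5 Db6 Gb6 F6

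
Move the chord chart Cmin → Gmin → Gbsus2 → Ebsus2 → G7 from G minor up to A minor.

Dmin Amin Absus2 Fsus2 A7

G minor up to A minor is a major second; each chord root moves by that interval while the quality stays the same.
Cmin: root C up a major second → D, giving Dmin.
Gmin: root G up a major second → A, giving Amin.
Gbsus2: root Gb up a major second → Ab, giving Absus2.
Ebsus2: root Eb up a major second → F, giving Fsus2.
G7: root G up a major second → A, giving A7.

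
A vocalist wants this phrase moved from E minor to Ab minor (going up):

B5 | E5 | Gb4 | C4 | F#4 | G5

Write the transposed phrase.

E minor to Ab minor up is a diminished fourth, so every note moves up by that interval.
B5 -> Eb6
E5 -> Ab5
Gb4 -> Cbb5
C4 -> Fb4
F#4 -> Bb4
G5 -> Cb6

Eb6 Ab5 Cbb5 Fb4 Bb4 Cb6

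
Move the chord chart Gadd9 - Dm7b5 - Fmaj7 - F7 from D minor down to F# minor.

Badd9 F#m7b5 Amaj7 A7

D minor down to F# minor is a minor sixth; each chord root moves by that interval while the quality stays the same.
Gadd9: root G down a minor sixth → B, giving Badd9.
Dm7b5: root D down a minor sixth → F#, giving F#m7b5.
Fmaj7: root F down a minor sixth → A, giving Amaj7.
F7: root F down a minor sixth → A, giving A7.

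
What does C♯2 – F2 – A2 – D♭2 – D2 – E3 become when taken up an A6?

C#2 up an augmented sixth is A##2.
F2: a sixth up reaches D, and 10 semitones makes it D#3.
An augmented sixth up from A2 gives F##3.
Db2: a sixth up reaches B, and 10 semitones makes it B2.
An augmented sixth up from D2 gives B#2.
E3: a sixth up reaches C, and 10 semitones makes it C##4.

A##2 D#3 F##3 B2 B#2 C##4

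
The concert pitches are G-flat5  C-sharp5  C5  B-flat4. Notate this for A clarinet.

The A clarinet sounds a minor third below written, so the written part must be a minor third above concert — transpose each note up.
Gb5 becomes Bbb5
C#5 becomes E5
C5 becomes Eb5
Bb4 becomes Db5

Bbb5 E5 Eb5 Db5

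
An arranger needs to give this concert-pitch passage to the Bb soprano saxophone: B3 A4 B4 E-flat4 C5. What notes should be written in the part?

C#4 B4 C#5 F4 D5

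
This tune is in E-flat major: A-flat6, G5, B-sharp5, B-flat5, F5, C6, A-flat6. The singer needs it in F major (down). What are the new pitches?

From E-flat down to F is a minor seventh; apply that to each pitch.
Ab6 gives Bb5
G5 gives A4
B#5 gives C##5
Bb5 gives C5
F5 gives G4
C6 gives D5
Ab6 gives Bb5

Bb5 A4 C##5 C5 G4 D5 Bb5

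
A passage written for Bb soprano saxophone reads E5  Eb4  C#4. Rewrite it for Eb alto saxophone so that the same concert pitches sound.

B5 Bb4 G#4

First find concert pitch: the Bb soprano saxophone sounds a major second below written, so E5 Eb4 C#4 sounds D5 Db4 B3.
Then write for Eb alto saxophone: it sounds a major sixth below written, so the part must be a major sixth above concert.
D5 → B5
Db4 → Bb4
B3 → G#4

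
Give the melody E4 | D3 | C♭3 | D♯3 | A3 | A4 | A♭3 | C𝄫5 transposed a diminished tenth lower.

C##3 B#1 A1 B##1 F##2 F##3 F#2 Ab3

E4: a tenth down reaches C, and 14 semitones makes it C##3.
D3 down a diminished tenth is B#1.
A diminished tenth down from Cb3 gives A1.
D#3: a tenth down reaches B, and 14 semitones makes it B##1.
A diminished tenth down from A3 gives F##2.
A4: a tenth down reaches F, and 14 semitones makes it F##3.
Ab3 down a diminished tenth is F#2.
Cbb5: a tenth down reaches A, and 14 semitones makes it Ab3.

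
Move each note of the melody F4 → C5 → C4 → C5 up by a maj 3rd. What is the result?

F4: a third up reaches A, and 4 semitones makes it A4.
C5: a third up reaches E, and 4 semitones makes it E5.
A major third up from C4 gives E4.
C5: a third up reaches E, and 4 semitones makes it E5.

A4 E5 E4 E5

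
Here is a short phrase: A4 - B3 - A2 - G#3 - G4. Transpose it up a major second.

B4 C#4 B2 A#3 A4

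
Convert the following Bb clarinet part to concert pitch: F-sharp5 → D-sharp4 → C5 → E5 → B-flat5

The Bb clarinet sounds a major second below written, so transpose each written note down a major second.
F#5 gives E5
D#4 gives C#4
C5 gives Bb4
E5 gives D5
Bb5 gives Ab5

E5 C#4 Bb4 D5 Ab5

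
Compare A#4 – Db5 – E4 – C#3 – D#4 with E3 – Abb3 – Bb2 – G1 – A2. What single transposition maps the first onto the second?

down an augmented eleventh

From A#4 to E3 is 11 letter names — an eleventh of some quality.
E3 to A#4 is 18 semitones, which makes it an augmented eleventh; the second version is lower, so the direction is down.
Checking another pair — D#4 → A2 — gives the same interval.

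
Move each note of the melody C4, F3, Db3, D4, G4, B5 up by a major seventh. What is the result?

B4 E4 C4 C#5 F#5 A#6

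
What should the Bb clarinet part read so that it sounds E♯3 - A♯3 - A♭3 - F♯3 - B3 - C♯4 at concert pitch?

F##3 B#3 Bb3 G#3 C#4 D#4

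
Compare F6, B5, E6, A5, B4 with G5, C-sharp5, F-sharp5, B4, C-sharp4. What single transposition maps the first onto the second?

down a minor seventh

Take the first pair: F6 → G5. F to G spans 7 letter names, so the interval is some kind of seventh.
G5 to F6 is 10 semitones, which makes it a minor seventh; the second version is lower, so the direction is down.
Checking another pair — B4 → C#4 — gives the same interval.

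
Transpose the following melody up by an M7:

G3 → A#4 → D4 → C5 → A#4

A major seventh up from G3 gives F#4.
A#4: a seventh up reaches G, and 11 semitones makes it G##5.
D4: a seventh up reaches C, and 11 semitones makes it C#5.
A major seventh up from C5 gives B5.
A major seventh up from A#4 gives G##5.

F#4 G##5 C#5 B5 G##5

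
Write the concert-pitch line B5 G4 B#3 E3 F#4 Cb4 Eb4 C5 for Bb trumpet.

C#6 A4 C##4 F#3 G#4 Db4 F4 D5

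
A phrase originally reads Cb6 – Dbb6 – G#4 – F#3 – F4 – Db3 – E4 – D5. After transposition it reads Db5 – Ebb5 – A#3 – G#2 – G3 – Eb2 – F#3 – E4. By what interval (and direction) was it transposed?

Take the first pair: Cb6 → Db5. C to D spans 7 letter names, so the interval is some kind of seventh.
Db5 to Cb6 is 10 semitones, which makes it a minor seventh; the second version is lower, so the direction is down.
Checking another pair — D5 → E4 — gives the same interval.

down a minor seventh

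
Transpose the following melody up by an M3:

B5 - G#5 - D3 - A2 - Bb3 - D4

B5: a third up reaches D, and 4 semitones makes it D#6.
A major third up from G#5 gives B#5.
A major third up from D3 gives F#3.
A2: a third up reaches C, and 4 semitones makes it C#3.
Bb3: a third up reaches D, and 4 semitones makes it D4.
A major third up from D4 gives F#4.

D#6 B#5 F#3 C#3 D4 F#4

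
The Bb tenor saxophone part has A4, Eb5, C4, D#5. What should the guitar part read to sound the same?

First find concert pitch: the Bb tenor saxophone sounds a major ninth below written, so A4 Eb5 C4 D#5 sounds G3 Db4 Bb2 C#4.
Then write for guitar: it sounds a perfect octave below written, so the part must be a perfect octave above concert.
G3 → G4
Db4 → Db5
Bb2 → Bb3
C#4 → C#5

G4 Db5 Bb3 C#5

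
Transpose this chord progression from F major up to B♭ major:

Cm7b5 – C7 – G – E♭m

Fm7b5 F7 C Abm

F major up to B♭ major is a perfect fourth; each chord root moves by that interval while the quality stays the same.
Cm7b5: root C up a perfect fourth → F, giving Fm7b5.
C7: root C up a perfect fourth → F, giving F7.
G: root G up a perfect fourth → C, giving C.
E♭m: root E♭ up a perfect fourth → Ab, giving Abm.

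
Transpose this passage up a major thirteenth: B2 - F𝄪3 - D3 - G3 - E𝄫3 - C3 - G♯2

B2 gives G#4
F##3 gives D##5
D3 gives B4
G3 gives E5
Ebb3 gives Cb5
C3 gives A4
G#2 gives E#4

G#4 D##5 B4 E5 Cb5 A4 E#4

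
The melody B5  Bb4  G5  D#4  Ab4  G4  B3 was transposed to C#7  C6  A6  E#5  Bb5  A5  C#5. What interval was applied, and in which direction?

Take the first pair: B5 → C#7. B to C spans 9 letter names, so the interval is some kind of ninth.
B5 to C#7 is 14 semitones, which makes it a major ninth; the second version is higher, so the direction is up.
Checking another pair — B3 → C#5 — gives the same interval.

up a major ninth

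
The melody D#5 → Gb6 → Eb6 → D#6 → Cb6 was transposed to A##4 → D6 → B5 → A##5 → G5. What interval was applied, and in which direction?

down a diminished fourth

Take the first pair: D#5 → A##4. D to A spans 4 letter names, so the interval is some kind of fourth.
A##4 to D#5 is 4 semitones, which makes it a diminished fourth; the second version is lower, so the direction is down.
Checking another pair — Cb6 → G5 — gives the same interval.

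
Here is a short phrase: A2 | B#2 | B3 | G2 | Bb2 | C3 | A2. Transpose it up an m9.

Bb3 C#4 C5 Ab3 Cb4 Db4 Bb3

A2 becomes Bb3
B#2 becomes C#4
B3 becomes C5
G2 becomes Ab3
Bb2 becomes Cb4
C3 becomes Db4
A2 becomes Bb3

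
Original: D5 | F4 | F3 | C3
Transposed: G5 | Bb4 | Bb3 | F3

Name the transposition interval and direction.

up a perfect fourth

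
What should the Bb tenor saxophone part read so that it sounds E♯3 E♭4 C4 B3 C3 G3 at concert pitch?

Written C4 sounds as Bb2 on the Bb tenor saxophone, so concert pitches are written a major ninth up.
E#3 gives F##4
Eb4 gives F5
C4 gives D5
B3 gives C#5
C3 gives D4
G3 gives A4

F##4 F5 D5 C#5 D4 A4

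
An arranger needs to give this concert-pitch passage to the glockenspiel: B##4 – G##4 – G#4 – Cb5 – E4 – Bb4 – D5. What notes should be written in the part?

B##2 G##2 G#2 Cb3 E2 Bb2 D3

Written C4 sounds as C6 on the glockenspiel, so concert pitches are written a perfect fifteenth down.
B##4 → B##2
G##4 → G##2
G#4 → G#2
Cb5 → Cb3
E4 → E2
Bb4 → Bb2
D5 → D3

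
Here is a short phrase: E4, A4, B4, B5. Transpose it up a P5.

B4 E5 F#5 F#6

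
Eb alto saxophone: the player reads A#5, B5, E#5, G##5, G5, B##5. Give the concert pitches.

The Eb alto saxophone sounds a major sixth below written, so transpose each written note down a major sixth.
A#5 becomes C#5
B5 becomes D5
E#5 becomes G#4
G##5 becomes B#4
G5 becomes Bb4
B##5 becomes D##5

C#5 D5 G#4 B#4 Bb4 D##5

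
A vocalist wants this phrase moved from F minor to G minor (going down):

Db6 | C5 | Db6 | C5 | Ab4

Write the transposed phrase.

Eb5 D4 Eb5 D4 Bb3

F minor to G minor down is a minor seventh, so every note moves down by that interval.
Db6 -> Eb5
C5 -> D4
Db6 -> Eb5
C5 -> D4
Ab4 -> Bb3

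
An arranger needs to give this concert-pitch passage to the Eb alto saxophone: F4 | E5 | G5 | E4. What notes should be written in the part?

The Eb alto saxophone sounds a major sixth below written, so the written part must be a major sixth above concert — transpose each note up.
F4 -> D5
E5 -> C#6
G5 -> E6
E4 -> C#5

D5 C#6 E6 C#5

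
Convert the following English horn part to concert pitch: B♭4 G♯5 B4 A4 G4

Eb4 C#5 E4 D4 C4

The English horn sounds a perfect fifth below written, so transpose each written note down a perfect fifth.
Bb4 becomes Eb4
G#5 becomes C#5
B4 becomes E4
A4 becomes D4
G4 becomes C4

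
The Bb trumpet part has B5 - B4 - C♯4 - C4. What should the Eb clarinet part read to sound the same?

F#5 F#4 G#3 G3

First find concert pitch: the Bb trumpet sounds a major second below written, so B5 B4 C♯4 C4 sounds A5 A4 B3 Bb3.
Then write for Eb clarinet: it sounds a minor third above written, so the part must be a minor third below concert.
A5 → F#5
A4 → F#4
B3 → G#3
Bb3 → G3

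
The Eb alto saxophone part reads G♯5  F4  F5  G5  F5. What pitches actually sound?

B4 Ab3 Ab4 Bb4 Ab4

The Eb alto saxophone sounds a major sixth below written, so transpose each written note down a major sixth.
G#5 → B4
F4 → Ab3
F5 → Ab4
G5 → Bb4
F5 → Ab4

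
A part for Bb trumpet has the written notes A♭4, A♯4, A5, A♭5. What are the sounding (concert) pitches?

Gb4 G#4 G5 Gb5

The Bb trumpet sounds a major second below written, so transpose each written note down a major second.
Ab4 becomes Gb4
A#4 becomes G#4
A5 becomes G5
Ab5 becomes Gb5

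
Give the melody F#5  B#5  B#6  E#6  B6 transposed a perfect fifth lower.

F#5 becomes B4
B#5 becomes E#5
B#6 becomes E#6
E#6 becomes A#5
B6 becomes E6

B4 E#5 E#6 A#5 E6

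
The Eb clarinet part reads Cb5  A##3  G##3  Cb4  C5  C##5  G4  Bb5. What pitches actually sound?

The Eb clarinet sounds a minor third above written, so transpose each written note up a minor third.
Cb5 becomes Ebb5
A##3 becomes C##4
G##3 becomes B#3
Cb4 becomes Ebb4
C5 becomes Eb5
C##5 becomes E#5
G4 becomes Bb4
Bb5 becomes Db6

Ebb5 C##4 B#3 Ebb4 Eb5 E#5 Bb4 Db6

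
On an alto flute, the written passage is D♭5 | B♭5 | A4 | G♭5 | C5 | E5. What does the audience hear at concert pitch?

Ab4 F5 E4 Db5 G4 B4

The alto flute sounds a perfect fourth below written, so transpose each written note down a perfect fourth.
Db5 gives Ab4
Bb5 gives F5
A4 gives E4
Gb5 gives Db5
C5 gives G4
E5 gives B4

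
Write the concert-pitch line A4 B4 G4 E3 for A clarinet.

The A clarinet sounds a minor third below written, so the written part must be a minor third above concert — transpose each note up.
A4 gives C5
B4 gives D5
G4 gives Bb4
E3 gives G3

C5 D5 Bb4 G3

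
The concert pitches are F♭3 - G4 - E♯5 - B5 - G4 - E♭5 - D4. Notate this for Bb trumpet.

Gb3 A4 F##5 C#6 A4 F5 E4

The Bb trumpet sounds a major second below written, so the written part must be a major second above concert — transpose each note up.
Fb3 to Gb3
G4 to A4
E#5 to F##5
B5 to C#6
G4 to A4
Eb5 to F5
D4 to E4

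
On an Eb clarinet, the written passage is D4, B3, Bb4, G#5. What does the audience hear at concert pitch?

The Eb clarinet sounds a minor third above written, so transpose each written note up a minor third.
D4 becomes F4
B3 becomes D4
Bb4 becomes Db5
G#5 becomes B5

F4 D4 Db5 B5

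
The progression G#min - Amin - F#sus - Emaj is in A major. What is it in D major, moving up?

C#min Dmin Bsus Amaj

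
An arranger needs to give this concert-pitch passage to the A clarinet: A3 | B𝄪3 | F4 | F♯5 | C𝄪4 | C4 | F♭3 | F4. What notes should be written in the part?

C4 D##4 Ab4 A5 E#4 Eb4 Abb3 Ab4

The A clarinet sounds a minor third below written, so the written part must be a minor third above concert — transpose each note up.
A3 becomes C4
B##3 becomes D##4
F4 becomes Ab4
F#5 becomes A5
C##4 becomes E#4
C4 becomes Eb4
Fb3 becomes Abb3
F4 becomes Ab4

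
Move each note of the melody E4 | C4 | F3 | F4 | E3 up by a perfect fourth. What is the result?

A4 F4 Bb3 Bb4 A3

E4: a fourth up reaches A, and 5 semitones makes it A4.
C4 up a perfect fourth is F4.
F3: a fourth up reaches B, and 5 semitones makes it Bb3.
A perfect fourth up from F4 gives Bb4.
A perfect fourth up from E3 gives A3.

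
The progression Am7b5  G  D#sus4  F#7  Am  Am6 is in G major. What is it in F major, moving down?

Gm7b5 F C#sus4 E7 Gm Gm6

G major down to F major is a major second; each chord root moves by that interval while the quality stays the same.
Am7b5: root A down a major second → G, giving Gm7b5.
G: root G down a major second → F, giving F.
D#sus4: root D# down a major second → C#, giving C#sus4.
F#7: root F# down a major second → E, giving E7.
Am: root A down a major second → G, giving Gm.
Am6: root A down a major second → G, giving Gm6.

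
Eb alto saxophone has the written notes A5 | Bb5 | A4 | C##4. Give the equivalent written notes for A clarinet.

First find concert pitch: the Eb alto saxophone sounds a major sixth below written, so A5 Bb5 A4 C##4 sounds C5 Db5 C4 E#3.
Then write for A clarinet: it sounds a minor third below written, so the part must be a minor third above concert.
C5 → Eb5
Db5 → Fb5
C4 → Eb4
E#3 → G#3

Eb5 Fb5 Eb4 G#3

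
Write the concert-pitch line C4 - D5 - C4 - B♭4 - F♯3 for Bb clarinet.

D4 E5 D4 C5 G#3

The Bb clarinet sounds a major second below written, so the written part must be a major second above concert — transpose each note up.
C4 becomes D4
D5 becomes E5
C4 becomes D4
Bb4 becomes C5
F#3 becomes G#3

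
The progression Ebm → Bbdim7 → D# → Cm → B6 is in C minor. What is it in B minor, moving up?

C minor up to B minor is a major seventh; each chord root moves by that interval while the quality stays the same.
Ebm: root Eb up a major seventh → D, giving Dm.
Bbdim7: root Bb up a major seventh → A, giving Adim7.
D#: root D# up a major seventh → C##, giving C##.
Cm: root C up a major seventh → B, giving Bm.
B6: root B up a major seventh → A#, giving A#6.

Dm Adim7 C## Bm A#6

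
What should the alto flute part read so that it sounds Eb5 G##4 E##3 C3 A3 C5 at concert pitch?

Ab5 C##5 A##3 F3 D4 F5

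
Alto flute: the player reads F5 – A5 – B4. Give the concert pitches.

The alto flute sounds a perfect fourth below written, so transpose each written note down a perfect fourth.
F5 gives C5
A5 gives E5
B4 gives F#4

C5 E5 F#4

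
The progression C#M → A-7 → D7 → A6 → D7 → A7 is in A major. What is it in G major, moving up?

BM G-7 C7 G6 C7 G7

A major up to G major is a minor seventh; each chord root moves by that interval while the quality stays the same.
C#M: root C# up a minor seventh → B, giving BM.
A-7: root A up a minor seventh → G, giving G-7.
D7: root D up a minor seventh → C, giving C7.
A6: root A up a minor seventh → G, giving G6.
D7: root D up a minor seventh → C, giving C7.
A7: root A up a minor seventh → G, giving G7.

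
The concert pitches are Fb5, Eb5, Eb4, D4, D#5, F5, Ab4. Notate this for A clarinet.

Abb5 Gb5 Gb4 F4 F#5 Ab5 Cb5

The A clarinet sounds a minor third below written, so the written part must be a minor third above concert — transpose each note up.
Fb5 to Abb5
Eb5 to Gb5
Eb4 to Gb4
D4 to F4
D#5 to F#5
F5 to Ab5
Ab4 to Cb5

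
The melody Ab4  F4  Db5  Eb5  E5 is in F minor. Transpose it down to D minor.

F4 D4 Bb4 C5 C#5

From F down to D is a minor third; apply that to each pitch.
Ab4 → F4
F4 → D4
Db5 → Bb4
Eb5 → C5
E5 → C#5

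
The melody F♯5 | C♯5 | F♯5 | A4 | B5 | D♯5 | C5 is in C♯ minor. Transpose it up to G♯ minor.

C#6 G#5 C#6 E5 F#6 A#5 G5

C♯ minor to G♯ minor up is a perfect fifth, so every note moves up by that interval.
F#5 becomes C#6
C#5 becomes G#5
F#5 becomes C#6
A4 becomes E5
B5 becomes F#6
D#5 becomes A#5
C5 becomes G5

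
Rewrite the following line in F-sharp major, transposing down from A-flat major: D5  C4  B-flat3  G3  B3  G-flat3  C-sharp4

B#4 A#3 G#3 E#3 G##3 E3 A##3

A-flat major to F-sharp major down is a diminished third, so every note moves down by that interval.
D5 → B#4
C4 → A#3
Bb3 → G#3
G3 → E#3
B3 → G##3
Gb3 → E3
C#4 → A##3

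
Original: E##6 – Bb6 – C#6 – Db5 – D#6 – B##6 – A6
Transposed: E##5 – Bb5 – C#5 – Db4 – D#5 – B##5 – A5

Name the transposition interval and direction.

down a perfect octave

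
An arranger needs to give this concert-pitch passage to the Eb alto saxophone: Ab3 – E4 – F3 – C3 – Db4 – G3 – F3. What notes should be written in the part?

Written C4 sounds as Eb3 on the Eb alto saxophone, so concert pitches are written a major sixth up.
Ab3 to F4
E4 to C#5
F3 to D4
C3 to A3
Db4 to Bb4
G3 to E4
F3 to D4

F4 C#5 D4 A3 Bb4 E4 D4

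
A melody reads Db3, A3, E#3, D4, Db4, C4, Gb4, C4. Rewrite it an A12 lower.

Gbb1 Db2 A1 Gb2 Gbb2 Fb2 Cbb3 Fb2

Db3 gives Gbb1
A3 gives Db2
E#3 gives A1
D4 gives Gb2
Db4 gives Gbb2
C4 gives Fb2
Gb4 gives Cbb3
C4 gives Fb2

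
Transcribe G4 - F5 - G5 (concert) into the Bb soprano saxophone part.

Written C4 sounds as Bb3 on the Bb soprano saxophone, so concert pitches are written a major second up.
G4 to A4
F5 to G5
G5 to A5

A4 G5 A5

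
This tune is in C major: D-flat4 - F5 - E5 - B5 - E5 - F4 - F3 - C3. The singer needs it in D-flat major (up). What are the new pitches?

C major to D-flat major up is a minor second, so every note moves up by that interval.
Db4 becomes Ebb4
F5 becomes Gb5
E5 becomes F5
B5 becomes C6
E5 becomes F5
F4 becomes Gb4
F3 becomes Gb3
C3 becomes Db3

Ebb4 Gb5 F5 C6 F5 Gb4 Gb3 Db3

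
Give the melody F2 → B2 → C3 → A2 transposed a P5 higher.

C3 F#3 G3 E3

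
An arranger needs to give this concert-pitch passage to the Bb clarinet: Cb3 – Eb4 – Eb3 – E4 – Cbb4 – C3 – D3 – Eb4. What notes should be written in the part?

Db3 F4 F3 F#4 Dbb4 D3 E3 F4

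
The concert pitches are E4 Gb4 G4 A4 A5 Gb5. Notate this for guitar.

E5 Gb5 G5 A5 A6 Gb6

Written C4 sounds as C3 on the guitar, so concert pitches are written a perfect octave up.
E4 -> E5
Gb4 -> Gb5
G4 -> G5
A4 -> A5
A5 -> A6
Gb5 -> Gb6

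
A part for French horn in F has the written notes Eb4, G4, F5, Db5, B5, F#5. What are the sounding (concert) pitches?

Ab3 C4 Bb4 Gb4 E5 B4

The French horn in F sounds a perfect fifth below written, so transpose each written note down a perfect fifth.
Eb4 to Ab3
G4 to C4
F5 to Bb4
Db5 to Gb4
B5 to E5
F#5 to B4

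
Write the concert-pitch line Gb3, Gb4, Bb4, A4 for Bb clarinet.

Ab3 Ab4 C5 B4

Written C4 sounds as Bb3 on the Bb clarinet, so concert pitches are written a major second up.
Gb3 gives Ab3
Gb4 gives Ab4
Bb4 gives C5
A4 gives B4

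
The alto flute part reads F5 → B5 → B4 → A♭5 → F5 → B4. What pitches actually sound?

C5 F#5 F#4 Eb5 C5 F#4

The alto flute sounds a perfect fourth below written, so transpose each written note down a perfect fourth.
F5 gives C5
B5 gives F#5
B4 gives F#4
Ab5 gives Eb5
F5 gives C5
B4 gives F#4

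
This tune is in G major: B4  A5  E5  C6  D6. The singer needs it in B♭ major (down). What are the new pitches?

G major to B♭ major down is a major sixth, so every note moves down by that interval.
B4 → D4
A5 → C5
E5 → G4
C6 → Eb5
D6 → F5

D4 C5 G4 Eb5 F5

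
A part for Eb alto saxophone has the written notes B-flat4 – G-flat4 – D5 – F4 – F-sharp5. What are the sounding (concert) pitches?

Db4 Bbb3 F4 Ab3 A4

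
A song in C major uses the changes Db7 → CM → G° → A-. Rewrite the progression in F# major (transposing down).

C major down to F# major is a diminished fifth; each chord root moves by that interval while the quality stays the same.
Db7: root Db down a diminished fifth → G, giving G7.
CM: root C down a diminished fifth → F#, giving F#M.
G°: root G down a diminished fifth → C#, giving C#°.
A-: root A down a diminished fifth → D#, giving D#-.

G7 F#M C#° D#-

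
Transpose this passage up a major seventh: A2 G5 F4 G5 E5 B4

G#3 F#6 E5 F#6 D#6 A#5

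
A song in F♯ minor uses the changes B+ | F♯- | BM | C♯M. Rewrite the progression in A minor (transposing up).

D+ A- DM EM

F♯ minor up to A minor is a minor third; each chord root moves by that interval while the quality stays the same.
B+: root B up a minor third → D, giving D+.
F♯-: root F♯ up a minor third → A, giving A-.
BM: root B up a minor third → D, giving DM.
C♯M: root C♯ up a minor third → E, giving EM.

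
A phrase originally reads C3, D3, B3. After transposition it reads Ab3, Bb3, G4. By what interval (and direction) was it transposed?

Take the first pair: C3 → Ab3. C to A spans 6 letter names, so the interval is some kind of sixth.
C3 to Ab3 is 8 semitones, which makes it a minor sixth; the second version is higher, so the direction is up.
Checking another pair — B3 → G4 — gives the same interval.

up a minor sixth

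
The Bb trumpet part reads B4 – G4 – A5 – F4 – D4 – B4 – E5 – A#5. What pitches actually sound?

The Bb trumpet sounds a major second below written, so transpose each written note down a major second.
B4 to A4
G4 to F4
A5 to G5
F4 to Eb4
D4 to C4
B4 to A4
E5 to D5
A#5 to G#5

A4 F4 G5 Eb4 C4 A4 D5 G#5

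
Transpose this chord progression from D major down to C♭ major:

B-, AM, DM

Ab- GbM CbM

D major down to C♭ major is an augmented second; each chord root moves by that interval while the quality stays the same.
B-: root B down an augmented second → Ab, giving Ab-.
AM: root A down an augmented second → Gb, giving GbM.
DM: root D down an augmented second → Cb, giving CbM.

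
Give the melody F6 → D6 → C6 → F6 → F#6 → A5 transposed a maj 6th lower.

F6 to Ab5
D6 to F5
C6 to Eb5
F6 to Ab5
F#6 to A5
A5 to C5

Ab5 F5 Eb5 Ab5 A5 C5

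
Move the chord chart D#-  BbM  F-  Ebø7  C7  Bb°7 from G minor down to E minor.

B#- GM D- Cø7 A7 G°7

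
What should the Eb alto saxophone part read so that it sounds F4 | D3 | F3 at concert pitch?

Written C4 sounds as Eb3 on the Eb alto saxophone, so concert pitches are written a major sixth up.
F4 -> D5
D3 -> B3
F3 -> D4

D5 B3 D4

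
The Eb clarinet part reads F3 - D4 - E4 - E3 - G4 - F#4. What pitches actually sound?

Ab3 F4 G4 G3 Bb4 A4

The Eb clarinet sounds a minor third above written, so transpose each written note up a minor third.
F3 gives Ab3
D4 gives F4
E4 gives G4
E3 gives G3
G4 gives Bb4
F#4 gives A4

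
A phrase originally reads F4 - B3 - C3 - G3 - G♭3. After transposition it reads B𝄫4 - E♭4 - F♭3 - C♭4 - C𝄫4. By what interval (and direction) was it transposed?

up a diminished fourth

From F4 to Bbb4 is 4 letter names — a fourth of some quality.
F4 to Bbb4 is 4 semitones, which makes it a diminished fourth; the second version is higher, so the direction is up.
Checking another pair — Gb3 → Cbb4 — gives the same interval.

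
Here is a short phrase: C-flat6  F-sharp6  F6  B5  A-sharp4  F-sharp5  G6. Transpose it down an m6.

A minor sixth down from Cb6 gives Eb5.
A minor sixth down from F#6 gives A#5.
F6: a sixth down reaches A, and 8 semitones makes it A5.
A minor sixth down from B5 gives D#5.
A#4: a sixth down reaches C, and 8 semitones makes it C##4.
F#5 down a minor sixth is A#4.
A minor sixth down from G6 gives B5.

Eb5 A#5 A5 D#5 C##4 A#4 B5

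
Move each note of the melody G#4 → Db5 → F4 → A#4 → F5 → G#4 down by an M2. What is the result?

F#4 Cb5 Eb4 G#4 Eb5 F#4

G#4: a second down reaches F, and 2 semitones makes it F#4.
Db5: a second down reaches C, and 2 semitones makes it Cb5.
A major second down from F4 gives Eb4.
A#4 down a major second is G#4.
F5: a second down reaches E, and 2 semitones makes it Eb5.
G#4: a second down reaches F, and 2 semitones makes it F#4.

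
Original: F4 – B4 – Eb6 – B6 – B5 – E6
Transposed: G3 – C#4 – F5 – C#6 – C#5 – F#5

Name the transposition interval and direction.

From F4 to G3 is 7 letter names — a seventh of some quality.
G3 to F4 is 10 semitones, which makes it a minor seventh; the second version is lower, so the direction is down.
Checking another pair — E6 → F#5 — gives the same interval.

down a minor seventh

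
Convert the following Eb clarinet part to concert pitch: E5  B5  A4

G5 D6 C5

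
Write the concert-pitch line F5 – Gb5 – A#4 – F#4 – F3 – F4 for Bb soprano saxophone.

G5 Ab5 B#4 G#4 G3 G4

Written C4 sounds as Bb3 on the Bb soprano saxophone, so concert pitches are written a major second up.
F5 becomes G5
Gb5 becomes Ab5
A#4 becomes B#4
F#4 becomes G#4
F3 becomes G3
F4 becomes G4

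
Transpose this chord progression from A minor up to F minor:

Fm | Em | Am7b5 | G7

Dbm Cm Fm7b5 Eb7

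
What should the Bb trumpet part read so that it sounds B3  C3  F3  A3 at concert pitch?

Written C4 sounds as Bb3 on the Bb trumpet, so concert pitches are written a major second up.
B3 gives C#4
C3 gives D3
F3 gives G3
A3 gives B3

C#4 D3 G3 B3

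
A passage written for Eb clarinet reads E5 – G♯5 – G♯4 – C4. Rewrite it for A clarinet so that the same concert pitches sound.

Bb5 D6 D5 Gb4

First find concert pitch: the Eb clarinet sounds a minor third above written, so E5 G♯5 G♯4 C4 sounds G5 B5 B4 Eb4.
Then write for A clarinet: it sounds a minor third below written, so the part must be a minor third above concert.
G5 → Bb5
B5 → D6
B4 → D5
Eb4 → Gb4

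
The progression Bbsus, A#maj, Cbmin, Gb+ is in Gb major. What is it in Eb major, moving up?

Gsus F##maj Abmin Eb+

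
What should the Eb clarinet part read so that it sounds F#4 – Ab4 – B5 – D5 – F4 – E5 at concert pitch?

The Eb clarinet sounds a minor third above written, so the written part must be a minor third below concert — transpose each note down.
F#4 gives D#4
Ab4 gives F4
B5 gives G#5
D5 gives B4
F4 gives D4
E5 gives C#5

D#4 F4 G#5 B4 D4 C#5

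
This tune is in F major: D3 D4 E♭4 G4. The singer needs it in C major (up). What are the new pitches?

F major to C major up is a perfect fifth, so every note moves up by that interval.
D3 to A3
D4 to A4
Eb4 to Bb4
G4 to D5

A3 A4 Bb4 D5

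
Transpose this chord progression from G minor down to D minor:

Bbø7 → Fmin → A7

G minor down to D minor is a perfect fourth; each chord root moves by that interval while the quality stays the same.
Bbø7: root Bb down a perfect fourth → F, giving Fø7.
Fmin: root F down a perfect fourth → C, giving Cmin.
A7: root A down a perfect fourth → E, giving E7.

Fø7 Cmin E7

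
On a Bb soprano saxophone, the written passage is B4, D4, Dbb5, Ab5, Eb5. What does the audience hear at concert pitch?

A4 C4 Cbb5 Gb5 Db5

Written C4 on the Bb soprano saxophone sounds as Bb3, a major second lower; apply that shift to every note.
B4 → A4
D4 → C4
Dbb5 → Cbb5
Ab5 → Gb5
Eb5 → Db5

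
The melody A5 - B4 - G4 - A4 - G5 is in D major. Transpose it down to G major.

D5 E4 C4 D4 C5

From D down to G is a perfect fifth; apply that to each pitch.
A5 to D5
B4 to E4
G4 to C4
A4 to D4
G5 to C5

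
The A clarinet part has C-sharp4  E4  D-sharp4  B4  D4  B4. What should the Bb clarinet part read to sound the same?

B#3 D#4 C##4 A#4 C#4 A#4

First find concert pitch: the A clarinet sounds a minor third below written, so C-sharp4 E4 D-sharp4 B4 D4 B4 sounds A#3 C#4 B#3 G#4 B3 G#4.
Then write for Bb clarinet: it sounds a major second below written, so the part must be a major second above concert.
A#3 → B#3
C#4 → D#4
B#3 → C##4
G#4 → A#4
B3 → C#4
G#4 → A#4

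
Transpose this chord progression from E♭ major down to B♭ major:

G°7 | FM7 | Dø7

D°7 CM7 Aø7

E♭ major down to B♭ major is a perfect fourth; each chord root moves by that interval while the quality stays the same.
G°7: root G down a perfect fourth → D, giving D°7.
FM7: root F down a perfect fourth → C, giving CM7.
Dø7: root D down a perfect fourth → A, giving Aø7.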